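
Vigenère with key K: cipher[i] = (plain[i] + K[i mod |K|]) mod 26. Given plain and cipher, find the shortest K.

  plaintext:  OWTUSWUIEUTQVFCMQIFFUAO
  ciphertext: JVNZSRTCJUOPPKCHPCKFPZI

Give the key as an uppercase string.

  i= 0: J-O = 21 → V
  i= 1: V-W = 25 → Z
  i= 2: N-T = 20 → U
  i= 3: Z-U =  5 → F
  i= 4: S-S =  0 → A
  i= 5: R-W = 21 → V
  i= 6: T-U = 25 → Z
  i= 7: C-I = 20 → U
  i= 8: J-E =  5 → F
  i= 9: U-U =  0 → A
  i=10: O-T = 21 → V
  i=11: P-Q = 25 → Z
  i=12: P-V = 20 → U
  i=13: K-F =  5 → F
  i=14: C-C =  0 → A
  i=15: H-M = 21 → V
  i=16: P-Q = 25 → Z
  i=17: C-I = 20 → U
  i=18: K-F =  5 → F
  i=19: F-F =  0 → A
  i=20: P-U = 21 → V
  i=21: Z-A = 25 → Z
  i=22: I-O = 20 → U
  shifts repeat with period 5: VZUFA

VZUFA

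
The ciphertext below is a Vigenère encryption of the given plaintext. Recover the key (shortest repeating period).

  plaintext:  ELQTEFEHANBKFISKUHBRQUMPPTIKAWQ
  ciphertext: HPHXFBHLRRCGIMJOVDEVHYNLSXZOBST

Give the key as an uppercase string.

  i= 0: H-E =  3 → D
  i= 1: P-L =  4 → E
  i= 2: H-Q = 17 → R
  i= 3: X-T =  4 → E
  i= 4: F-E =  1 → B
  i= 5: B-F = 22 → W
  i= 6: H-E =  3 → D
  i= 7: L-H =  4 → E
  i= 8: R-A = 17 → R
  i= 9: R-N =  4 → E
  i=10: C-B =  1 → B
  i=11: G-K = 22 → W
  i=12: I-F =  3 → D
  i=13: M-I =  4 → E
  i=14: J-S = 17 → R
  i=15: O-K =  4 → E
  i=16: V-U =  1 → B
  i=17: D-H = 22 → W
  i=18: E-B =  3 → D
  i=19: V-R =  4 → E
  i=20: H-Q = 17 → R
  i=21: Y-U =  4 → E
  i=22: N-M =  1 → B
  i=23: L-P = 22 → W
  i=24: S-P =  3 → D
  i=25: X-T =  4 → E
  i=26: Z-I = 17 → R
  i=27: O-K =  4 → E
  i=28: B-A =  1 → B
  i=29: S-W = 22 → W
  i=30: T-Q =  3 → D
  shifts repeat with period 6: DEREBW

DEREBW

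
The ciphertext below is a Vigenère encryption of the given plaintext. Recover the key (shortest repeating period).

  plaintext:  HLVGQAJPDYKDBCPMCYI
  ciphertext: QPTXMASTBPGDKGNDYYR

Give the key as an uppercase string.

  i= 0: Q-H =  9 → J
  i= 1: P-L =  4 → E
  i= 2: T-V = 24 → Y
  i= 3: X-G = 17 → R
  i= 4: M-Q = 22 → W
  i= 5: A-A =  0 → A
  i= 6: S-J =  9 → J
  i= 7: T-P =  4 → E
  i= 8: B-D = 24 → Y
  i= 9: P-Y = 17 → R
  i=10: G-K = 22 → W
  i=11: D-D =  0 → A
  i=12: K-B =  9 → J
  i=13: G-C =  4 → E
  i=14: N-P = 24 → Y
  i=15: D-M = 17 → R
  i=16: Y-C = 22 → W
  i=17: Y-Y =  0 → A
  i=18: R-I =  9 → J
  shifts repeat with period 6: JEYRWA

JEYRWA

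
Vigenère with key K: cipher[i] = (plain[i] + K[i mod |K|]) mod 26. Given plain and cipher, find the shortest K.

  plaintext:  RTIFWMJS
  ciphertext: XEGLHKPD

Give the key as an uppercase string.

GLY

  i= 0: X-R =  6 → G
  i= 1: E-T = 11 → L
  i= 2: G-I = 24 → Y
  i= 3: L-F =  6 → G
  i= 4: H-W = 11 → L
  i= 5: K-M = 24 → Y
  i= 6: P-J =  6 → G
  i= 7: D-S = 11 → L
  shifts repeat with period 3: GLY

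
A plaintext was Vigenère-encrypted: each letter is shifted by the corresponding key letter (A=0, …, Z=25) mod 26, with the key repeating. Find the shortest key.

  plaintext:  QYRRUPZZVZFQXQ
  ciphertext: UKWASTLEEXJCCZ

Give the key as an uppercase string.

EMFJY

  i= 0: U-Q =  4 → E
  i= 1: K-Y = 12 → M
  i= 2: W-R =  5 → F
  i= 3: A-R =  9 → J
  i= 4: S-U = 24 → Y
  i= 5: T-P =  4 → E
  i= 6: L-Z = 12 → M
  i= 7: E-Z =  5 → F
  i= 8: E-V =  9 → J
  i= 9: X-Z = 24 → Y
  i=10: J-F =  4 → E
  i=11: C-Q = 12 → M
  i=12: C-X =  5 → F
  i=13: Z-Q =  9 → J
  shifts repeat with period 5: EMFJY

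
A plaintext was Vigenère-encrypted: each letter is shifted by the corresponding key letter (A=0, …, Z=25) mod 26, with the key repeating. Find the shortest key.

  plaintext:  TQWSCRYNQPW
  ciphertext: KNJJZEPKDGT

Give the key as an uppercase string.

  i= 0: K-T = 17 → R
  i= 1: N-Q = 23 → X
  i= 2: J-W = 13 → N
  i= 3: J-S = 17 → R
  i= 4: Z-C = 23 → X
  i= 5: E-R = 13 → N
  i= 6: P-Y = 17 → R
  i= 7: K-N = 23 → X
  i= 8: D-Q = 13 → N
  i= 9: G-P = 17 → R
  i=10: T-W = 23 → X
  shifts repeat with period 3: RXN

RXN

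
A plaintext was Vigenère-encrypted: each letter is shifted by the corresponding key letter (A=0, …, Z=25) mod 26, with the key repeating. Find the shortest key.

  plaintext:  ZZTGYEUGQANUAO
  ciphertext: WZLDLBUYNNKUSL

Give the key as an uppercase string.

XASXN

  i= 0: W-Z = 23 → X
  i= 1: Z-Z =  0 → A
  i= 2: L-T = 18 → S
  i= 3: D-G = 23 → X
  i= 4: L-Y = 13 → N
  i= 5: B-E = 23 → X
  i= 6: U-U =  0 → A
  i= 7: Y-G = 18 → S
  i= 8: N-Q = 23 → X
  i= 9: N-A = 13 → N
  i=10: K-N = 23 → X
  i=11: U-U =  0 → A
  i=12: S-A = 18 → S
  i=13: L-O = 23 → X
  shifts repeat with period 5: XASXN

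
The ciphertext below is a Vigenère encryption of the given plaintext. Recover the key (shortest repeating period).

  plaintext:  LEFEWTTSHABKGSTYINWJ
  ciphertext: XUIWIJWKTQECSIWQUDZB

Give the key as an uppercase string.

  i= 0: X-L = 12 → M
  i= 1: U-E = 16 → Q
  i= 2: I-F =  3 → D
  i= 3: W-E = 18 → S
  i= 4: I-W = 12 → M
  i= 5: J-T = 16 → Q
  i= 6: W-T =  3 → D
  i= 7: K-S = 18 → S
  i= 8: T-H = 12 → M
  i= 9: Q-A = 16 → Q
  i=10: E-B =  3 → D
  i=11: C-K = 18 → S
  i=12: S-G = 12 → M
  i=13: I-S = 16 → Q
  i=14: W-T =  3 → D
  i=15: Q-Y = 18 → S
  i=16: U-I = 12 → M
  i=17: D-N = 16 → Q
  i=18: Z-W =  3 → D
  i=19: B-J = 18 → S
  shifts repeat with period 4: MQDS

MQDS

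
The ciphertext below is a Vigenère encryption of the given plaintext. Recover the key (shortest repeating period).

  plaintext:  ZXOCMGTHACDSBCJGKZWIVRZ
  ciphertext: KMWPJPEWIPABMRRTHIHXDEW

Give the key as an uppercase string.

  i= 0: K-Z = 11 → L
  i= 1: M-X = 15 → P
  i= 2: W-O =  8 → I
  i= 3: P-C = 13 → N
  i= 4: J-M = 23 → X
  i= 5: P-G =  9 → J
  i= 6: E-T = 11 → L
  i= 7: W-H = 15 → P
  i= 8: I-A =  8 → I
  i= 9: P-C = 13 → N
  i=10: A-D = 23 → X
  i=11: B-S =  9 → J
  i=12: M-B = 11 → L
  i=13: R-C = 15 → P
  i=14: R-J =  8 → I
  i=15: T-G = 13 → N
  i=16: H-K = 23 → X
  i=17: I-Z =  9 → J
  i=18: H-W = 11 → L
  i=19: X-I = 15 → P
  i=20: D-V =  8 → I
  i=21: E-R = 13 → N
  i=22: W-Z = 23 → X
  shifts repeat with period 6: LPINXJ

LPINXJ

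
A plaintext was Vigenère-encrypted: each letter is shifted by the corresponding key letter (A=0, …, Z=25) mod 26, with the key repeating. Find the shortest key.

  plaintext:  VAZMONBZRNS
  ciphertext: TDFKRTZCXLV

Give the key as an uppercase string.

  i= 0: T-V = 24 → Y
  i= 1: D-A =  3 → D
  i= 2: F-Z =  6 → G
  i= 3: K-M = 24 → Y
  i= 4: R-O =  3 → D
  i= 5: T-N =  6 → G
  i= 6: Z-B = 24 → Y
  i= 7: C-Z =  3 → D
  i= 8: X-R =  6 → G
  i= 9: L-N = 24 → Y
  i=10: V-S =  3 → D
  shifts repeat with period 3: YDG

YDG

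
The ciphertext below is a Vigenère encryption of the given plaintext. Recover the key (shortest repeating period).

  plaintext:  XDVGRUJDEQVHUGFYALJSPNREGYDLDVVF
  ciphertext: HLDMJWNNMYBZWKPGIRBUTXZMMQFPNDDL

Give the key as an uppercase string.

KIIGSCE

  i= 0: H-X = 10 → K
  i= 1: L-D =  8 → I
  i= 2: D-V =  8 → I
  i= 3: M-G =  6 → G
  i= 4: J-R = 18 → S
  i= 5: W-U =  2 → C
  i= 6: N-J =  4 → E
  i= 7: N-D = 10 → K
  i= 8: M-E =  8 → I
  i= 9: Y-Q =  8 → I
  i=10: B-V =  6 → G
  i=11: Z-H = 18 → S
  i=12: W-U =  2 → C
  i=13: K-G =  4 → E
  i=14: P-F = 10 → K
  i=15: G-Y =  8 → I
  i=16: I-A =  8 → I
  i=17: R-L =  6 → G
  i=18: B-J = 18 → S
  i=19: U-S =  2 → C
  i=20: T-P =  4 → E
  i=21: X-N = 10 → K
  i=22: Z-R =  8 → I
  i=23: M-E =  8 → I
  i=24: M-G =  6 → G
  i=25: Q-Y = 18 → S
  i=26: F-D =  2 → C
  i=27: P-L =  4 → E
  i=28: N-D = 10 → K
  i=29: D-V =  8 → I
  i=30: D-V =  8 → I
  i=31: L-F =  6 → G
  shifts repeat with period 7: KIIGSCE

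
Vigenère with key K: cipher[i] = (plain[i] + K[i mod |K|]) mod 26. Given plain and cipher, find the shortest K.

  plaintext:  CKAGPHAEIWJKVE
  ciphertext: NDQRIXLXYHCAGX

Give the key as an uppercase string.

LTQ

  i= 0: N-C = 11 → L
  i= 1: D-K = 19 → T
  i= 2: Q-A = 16 → Q
  i= 3: R-G = 11 → L
  i= 4: I-P = 19 → T
  i= 5: X-H = 16 → Q
  i= 6: L-A = 11 → L
  i= 7: X-E = 19 → T
  i= 8: Y-I = 16 → Q
  i= 9: H-W = 11 → L
  i=10: C-J = 19 → T
  i=11: A-K = 16 → Q
  i=12: G-V = 11 → L
  i=13: X-E = 19 → T
  shifts repeat with period 3: LTQ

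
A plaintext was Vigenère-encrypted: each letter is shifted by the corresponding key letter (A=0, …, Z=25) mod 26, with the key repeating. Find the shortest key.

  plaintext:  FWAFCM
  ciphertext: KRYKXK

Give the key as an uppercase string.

  i= 0: K-F =  5 → F
  i= 1: R-W = 21 → V
  i= 2: Y-A = 24 → Y
  i= 3: K-F =  5 → F
  i= 4: X-C = 21 → V
  i= 5: K-M = 24 → Y
  shifts repeat with period 3: FVY

FVY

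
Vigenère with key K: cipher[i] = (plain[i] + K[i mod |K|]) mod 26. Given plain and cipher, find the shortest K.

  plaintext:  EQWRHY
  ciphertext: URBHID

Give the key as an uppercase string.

  i= 0: U-E = 16 → Q
  i= 1: R-Q =  1 → B
  i= 2: B-W =  5 → F
  i= 3: H-R = 16 → Q
  i= 4: I-H =  1 → B
  i= 5: D-Y =  5 → F
  shifts repeat with period 3: QBF

QBF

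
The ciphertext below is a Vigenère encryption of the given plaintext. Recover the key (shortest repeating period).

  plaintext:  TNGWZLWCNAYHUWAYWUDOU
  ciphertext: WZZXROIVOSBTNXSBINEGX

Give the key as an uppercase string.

DMTBS

  i= 0: W-T =  3 → D
  i= 1: Z-N = 12 → M
  i= 2: Z-G = 19 → T
  i= 3: X-W =  1 → B
  i= 4: R-Z = 18 → S
  i= 5: O-L =  3 → D
  i= 6: I-W = 12 → M
  i= 7: V-C = 19 → T
  i= 8: O-N =  1 → B
  i= 9: S-A = 18 → S
  i=10: B-Y =  3 → D
  i=11: T-H = 12 → M
  i=12: N-U = 19 → T
  i=13: X-W =  1 → B
  i=14: S-A = 18 → S
  i=15: B-Y =  3 → D
  i=16: I-W = 12 → M
  i=17: N-U = 19 → T
  i=18: E-D =  1 → B
  i=19: G-O = 18 → S
  i=20: X-U =  3 → D
  shifts repeat with period 5: DMTBS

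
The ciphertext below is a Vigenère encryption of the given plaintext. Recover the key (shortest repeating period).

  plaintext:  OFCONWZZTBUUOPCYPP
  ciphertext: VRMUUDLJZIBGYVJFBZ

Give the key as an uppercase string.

  i= 0: V-O =  7 → H
  i= 1: R-F = 12 → M
  i= 2: M-C = 10 → K
  i= 3: U-O =  6 → G
  i= 4: U-N =  7 → H
  i= 5: D-W =  7 → H
  i= 6: L-Z = 12 → M
  i= 7: J-Z = 10 → K
  i= 8: Z-T =  6 → G
  i= 9: I-B =  7 → H
  i=10: B-U =  7 → H
  i=11: G-U = 12 → M
  i=12: Y-O = 10 → K
  i=13: V-P =  6 → G
  i=14: J-C =  7 → H
  i=15: F-Y =  7 → H
  i=16: B-P = 12 → M
  i=17: Z-P = 10 → K
  shifts repeat with period 5: HMKGH

HMKGH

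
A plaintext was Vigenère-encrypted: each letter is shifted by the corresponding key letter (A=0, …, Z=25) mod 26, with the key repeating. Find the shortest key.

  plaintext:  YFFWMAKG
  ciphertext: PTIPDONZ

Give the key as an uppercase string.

RODT

  i= 0: P-Y = 17 → R
  i= 1: T-F = 14 → O
  i= 2: I-F =  3 → D
  i= 3: P-W = 19 → T
  i= 4: D-M = 17 → R
  i= 5: O-A = 14 → O
  i= 6: N-K =  3 → D
  i= 7: Z-G = 19 → T
  shifts repeat with period 4: RODT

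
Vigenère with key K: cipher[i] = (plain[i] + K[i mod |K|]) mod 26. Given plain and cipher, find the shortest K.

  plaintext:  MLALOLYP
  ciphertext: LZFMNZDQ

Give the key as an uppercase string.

ZOFB

  i= 0: L-M = 25 → Z
  i= 1: Z-L = 14 → O
  i= 2: F-A =  5 → F
  i= 3: M-L =  1 → B
  i= 4: N-O = 25 → Z
  i= 5: Z-L = 14 → O
  i= 6: D-Y =  5 → F
  i= 7: Q-P =  1 → B
  shifts repeat with period 4: ZOFB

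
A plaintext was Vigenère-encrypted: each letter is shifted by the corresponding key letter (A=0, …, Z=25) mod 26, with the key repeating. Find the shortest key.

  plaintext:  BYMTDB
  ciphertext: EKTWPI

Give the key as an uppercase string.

  i= 0: E-B =  3 → D
  i= 1: K-Y = 12 → M
  i= 2: T-M =  7 → H
  i= 3: W-T =  3 → D
  i= 4: P-D = 12 → M
  i= 5: I-B =  7 → H
  shifts repeat with period 3: DMH

DMH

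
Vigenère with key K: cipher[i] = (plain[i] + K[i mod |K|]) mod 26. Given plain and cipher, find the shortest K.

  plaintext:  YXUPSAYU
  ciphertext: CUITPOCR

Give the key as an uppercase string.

  i= 0: C-Y =  4 → E
  i= 1: U-X = 23 → X
  i= 2: I-U = 14 → O
  i= 3: T-P =  4 → E
  i= 4: P-S = 23 → X
  i= 5: O-A = 14 → O
  i= 6: C-Y =  4 → E
  i= 7: R-U = 23 → X
  shifts repeat with period 3: EXO

EXO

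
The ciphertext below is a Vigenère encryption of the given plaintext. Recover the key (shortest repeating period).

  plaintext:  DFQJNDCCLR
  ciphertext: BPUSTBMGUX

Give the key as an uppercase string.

YKEJG

  i= 0: B-D = 24 → Y
  i= 1: P-F = 10 → K
  i= 2: U-Q =  4 → E
  i= 3: S-J =  9 → J
  i= 4: T-N =  6 → G
  i= 5: B-D = 24 → Y
  i= 6: M-C = 10 → K
  i= 7: G-C =  4 → E
  i= 8: U-L =  9 → J
  i= 9: X-R =  6 → G
  shifts repeat with period 5: YKEJG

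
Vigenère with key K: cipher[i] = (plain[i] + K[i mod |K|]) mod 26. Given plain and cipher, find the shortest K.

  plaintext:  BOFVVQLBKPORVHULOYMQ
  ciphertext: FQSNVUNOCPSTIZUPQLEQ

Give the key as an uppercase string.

ECNSA

  i= 0: F-B =  4 → E
  i= 1: Q-O =  2 → C
  i= 2: S-F = 13 → N
  i= 3: N-V = 18 → S
  i= 4: V-V =  0 → A
  i= 5: U-Q =  4 → E
  i= 6: N-L =  2 → C
  i= 7: O-B = 13 → N
  i= 8: C-K = 18 → S
  i= 9: P-P =  0 → A
  i=10: S-O =  4 → E
  i=11: T-R =  2 → C
  i=12: I-V = 13 → N
  i=13: Z-H = 18 → S
  i=14: U-U =  0 → A
  i=15: P-L =  4 → E
  i=16: Q-O =  2 → C
  i=17: L-Y = 13 → N
  i=18: E-M = 18 → S
  i=19: Q-Q =  0 → A
  shifts repeat with period 5: ECNSA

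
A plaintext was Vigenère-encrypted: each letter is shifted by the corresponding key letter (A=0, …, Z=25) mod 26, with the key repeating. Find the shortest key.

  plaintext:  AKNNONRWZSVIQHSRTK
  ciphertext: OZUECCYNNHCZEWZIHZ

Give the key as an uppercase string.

OPHR

  i= 0: O-A = 14 → O
  i= 1: Z-K = 15 → P
  i= 2: U-N =  7 → H
  i= 3: E-N = 17 → R
  i= 4: C-O = 14 → O
  i= 5: C-N = 15 → P
  i= 6: Y-R =  7 → H
  i= 7: N-W = 17 → R
  i= 8: N-Z = 14 → O
  i= 9: H-S = 15 → P
  i=10: C-V =  7 → H
  i=11: Z-I = 17 → R
  i=12: E-Q = 14 → O
  i=13: W-H = 15 → P
  i=14: Z-S =  7 → H
  i=15: I-R = 17 → R
  i=16: H-T = 14 → O
  i=17: Z-K = 15 → P
  shifts repeat with period 4: OPHR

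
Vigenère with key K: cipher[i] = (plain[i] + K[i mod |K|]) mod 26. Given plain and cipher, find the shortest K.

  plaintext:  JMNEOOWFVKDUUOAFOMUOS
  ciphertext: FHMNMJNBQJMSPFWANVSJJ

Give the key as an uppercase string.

  i= 0: F-J = 22 → W
  i= 1: H-M = 21 → V
  i= 2: M-N = 25 → Z
  i= 3: N-E =  9 → J
  i= 4: M-O = 24 → Y
  i= 5: J-O = 21 → V
  i= 6: N-W = 17 → R
  i= 7: B-F = 22 → W
  i= 8: Q-V = 21 → V
  i= 9: J-K = 25 → Z
  i=10: M-D =  9 → J
  i=11: S-U = 24 → Y
  i=12: P-U = 21 → V
  i=13: F-O = 17 → R
  i=14: W-A = 22 → W
  i=15: A-F = 21 → V
  i=16: N-O = 25 → Z
  i=17: V-M =  9 → J
  i=18: S-U = 24 → Y
  i=19: J-O = 21 → V
  i=20: J-S = 17 → R
  shifts repeat with period 7: WVZJYVR

WVZJYVR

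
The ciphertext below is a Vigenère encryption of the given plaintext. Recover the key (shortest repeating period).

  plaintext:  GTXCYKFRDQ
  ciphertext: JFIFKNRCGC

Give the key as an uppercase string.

  i= 0: J-G =  3 → D
  i= 1: F-T = 12 → M
  i= 2: I-X = 11 → L
  i= 3: F-C =  3 → D
  i= 4: K-Y = 12 → M
  i= 5: N-K =  3 → D
  i= 6: R-F = 12 → M
  i= 7: C-R = 11 → L
  i= 8: G-D =  3 → D
  i= 9: C-Q = 12 → M
  shifts repeat with period 5: DMLDM

DMLDM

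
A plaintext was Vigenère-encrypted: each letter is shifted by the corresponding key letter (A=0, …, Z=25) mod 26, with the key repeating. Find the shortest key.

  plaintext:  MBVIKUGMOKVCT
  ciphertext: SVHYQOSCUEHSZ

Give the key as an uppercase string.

GUMQ

  i= 0: S-M =  6 → G
  i= 1: V-B = 20 → U
  i= 2: H-V = 12 → M
  i= 3: Y-I = 16 → Q
  i= 4: Q-K =  6 → G
  i= 5: O-U = 20 → U
  i= 6: S-G = 12 → M
  i= 7: C-M = 16 → Q
  i= 8: U-O =  6 → G
  i= 9: E-K = 20 → U
  i=10: H-V = 12 → M
  i=11: S-C = 16 → Q
  i=12: Z-T =  6 → G
  shifts repeat with period 4: GUMQ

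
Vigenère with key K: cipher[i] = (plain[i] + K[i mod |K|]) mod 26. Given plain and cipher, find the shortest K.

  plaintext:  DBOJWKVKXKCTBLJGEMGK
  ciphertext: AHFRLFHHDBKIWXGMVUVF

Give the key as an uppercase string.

  i= 0: A-D = 23 → X
  i= 1: H-B =  6 → G
  i= 2: F-O = 17 → R
  i= 3: R-J =  8 → I
  i= 4: L-W = 15 → P
  i= 5: F-K = 21 → V
  i= 6: H-V = 12 → M
  i= 7: H-K = 23 → X
  i= 8: D-X =  6 → G
  i= 9: B-K = 17 → R
  i=10: K-C =  8 → I
  i=11: I-T = 15 → P
  i=12: W-B = 21 → V
  i=13: X-L = 12 → M
  i=14: G-J = 23 → X
  i=15: M-G =  6 → G
  i=16: V-E = 17 → R
  i=17: U-M =  8 → I
  i=18: V-G = 15 → P
  i=19: F-K = 21 → V
  shifts repeat with period 7: XGRIPVM

XGRIPVM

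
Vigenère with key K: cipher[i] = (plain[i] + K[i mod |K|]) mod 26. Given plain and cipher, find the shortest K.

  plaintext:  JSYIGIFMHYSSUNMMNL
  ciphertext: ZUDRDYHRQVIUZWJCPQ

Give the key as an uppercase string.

QCFJX

  i= 0: Z-J = 16 → Q
  i= 1: U-S =  2 → C
  i= 2: D-Y =  5 → F
  i= 3: R-I =  9 → J
  i= 4: D-G = 23 → X
  i= 5: Y-I = 16 → Q
  i= 6: H-F =  2 → C
  i= 7: R-M =  5 → F
  i= 8: Q-H =  9 → J
  i= 9: V-Y = 23 → X
  i=10: I-S = 16 → Q
  i=11: U-S =  2 → C
  i=12: Z-U =  5 → F
  i=13: W-N =  9 → J
  i=14: J-M = 23 → X
  i=15: C-M = 16 → Q
  i=16: P-N =  2 → C
  i=17: Q-L =  5 → F
  shifts repeat with period 5: QCFJX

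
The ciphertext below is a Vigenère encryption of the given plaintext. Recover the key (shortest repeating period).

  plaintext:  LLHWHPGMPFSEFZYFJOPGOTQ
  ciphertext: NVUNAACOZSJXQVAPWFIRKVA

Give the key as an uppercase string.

CKNRTLW

  i= 0: N-L =  2 → C
  i= 1: V-L = 10 → K
  i= 2: U-H = 13 → N
  i= 3: N-W = 17 → R
  i= 4: A-H = 19 → T
  i= 5: A-P = 11 → L
  i= 6: C-G = 22 → W
  i= 7: O-M =  2 → C
  i= 8: Z-P = 10 → K
  i= 9: S-F = 13 → N
  i=10: J-S = 17 → R
  i=11: X-E = 19 → T
  i=12: Q-F = 11 → L
  i=13: V-Z = 22 → W
  i=14: A-Y =  2 → C
  i=15: P-F = 10 → K
  i=16: W-J = 13 → N
  i=17: F-O = 17 → R
  i=18: I-P = 19 → T
  i=19: R-G = 11 → L
  i=20: K-O = 22 → W
  i=21: V-T =  2 → C
  i=22: A-Q = 10 → K
  shifts repeat with period 7: CKNRTLW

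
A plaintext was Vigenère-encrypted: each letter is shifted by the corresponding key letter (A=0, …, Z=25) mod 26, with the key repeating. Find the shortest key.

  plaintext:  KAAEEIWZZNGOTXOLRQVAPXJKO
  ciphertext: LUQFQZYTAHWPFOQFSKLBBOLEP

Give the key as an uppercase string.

BUQBMRCU

  i= 0: L-K =  1 → B
  i= 1: U-A = 20 → U
  i= 2: Q-A = 16 → Q
  i= 3: F-E =  1 → B
  i= 4: Q-E = 12 → M
  i= 5: Z-I = 17 → R
  i= 6: Y-W =  2 → C
  i= 7: T-Z = 20 → U
  i= 8: A-Z =  1 → B
  i= 9: H-N = 20 → U
  i=10: W-G = 16 → Q
  i=11: P-O =  1 → B
  i=12: F-T = 12 → M
  i=13: O-X = 17 → R
  i=14: Q-O =  2 → C
  i=15: F-L = 20 → U
  i=16: S-R =  1 → B
  i=17: K-Q = 20 → U
  i=18: L-V = 16 → Q
  i=19: B-A =  1 → B
  i=20: B-P = 12 → M
  i=21: O-X = 17 → R
  i=22: L-J =  2 → C
  i=23: E-K = 20 → U
  i=24: P-O =  1 → B
  shifts repeat with period 8: BUQBMRCU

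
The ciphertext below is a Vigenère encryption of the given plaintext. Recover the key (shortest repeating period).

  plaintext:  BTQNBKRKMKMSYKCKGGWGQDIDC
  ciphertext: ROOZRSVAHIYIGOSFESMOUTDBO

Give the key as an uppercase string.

  i= 0: R-B = 16 → Q
  i= 1: O-T = 21 → V
  i= 2: O-Q = 24 → Y
  i= 3: Z-N = 12 → M
  i= 4: R-B = 16 → Q
  i= 5: S-K =  8 → I
  i= 6: V-R =  4 → E
  i= 7: A-K = 16 → Q
  i= 8: H-M = 21 → V
  i= 9: I-K = 24 → Y
  i=10: Y-M = 12 → M
  i=11: I-S = 16 → Q
  i=12: G-Y =  8 → I
  i=13: O-K =  4 → E
  i=14: S-C = 16 → Q
  i=15: F-K = 21 → V
  i=16: E-G = 24 → Y
  i=17: S-G = 12 → M
  i=18: M-W = 16 → Q
  i=19: O-G =  8 → I
  i=20: U-Q =  4 → E
  i=21: T-D = 16 → Q
  i=22: D-I = 21 → V
  i=23: B-D = 24 → Y
  i=24: O-C = 12 → M
  shifts repeat with period 7: QVYMQIE

QVYMQIE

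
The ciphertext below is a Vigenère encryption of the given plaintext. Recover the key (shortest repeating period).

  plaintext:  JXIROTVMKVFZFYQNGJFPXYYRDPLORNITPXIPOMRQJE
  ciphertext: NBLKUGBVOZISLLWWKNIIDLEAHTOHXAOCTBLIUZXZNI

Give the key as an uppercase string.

EEDTGNGJ

  i= 0: N-J =  4 → E
  i= 1: B-X =  4 → E
  i= 2: L-I =  3 → D
  i= 3: K-R = 19 → T
  i= 4: U-O =  6 → G
  i= 5: G-T = 13 → N
  i= 6: B-V =  6 → G
  i= 7: V-M =  9 → J
  i= 8: O-K =  4 → E
  i= 9: Z-V =  4 → E
  i=10: I-F =  3 → D
  i=11: S-Z = 19 → T
  i=12: L-F =  6 → G
  i=13: L-Y = 13 → N
  i=14: W-Q =  6 → G
  i=15: W-N =  9 → J
  i=16: K-G =  4 → E
  i=17: N-J =  4 → E
  i=18: I-F =  3 → D
  i=19: I-P = 19 → T
  i=20: D-X =  6 → G
  i=21: L-Y = 13 → N
  i=22: E-Y =  6 → G
  i=23: A-R =  9 → J
  i=24: H-D =  4 → E
  i=25: T-P =  4 → E
  i=26: O-L =  3 → D
  i=27: H-O = 19 → T
  i=28: X-R =  6 → G
  i=29: A-N = 13 → N
  i=30: O-I =  6 → G
  i=31: C-T =  9 → J
  i=32: T-P =  4 → E
  i=33: B-X =  4 → E
  i=34: L-I =  3 → D
  i=35: I-P = 19 → T
  i=36: U-O =  6 → G
  i=37: Z-M = 13 → N
  i=38: X-R =  6 → G
  i=39: Z-Q =  9 → J
  i=40: N-J =  4 → E
  i=41: I-E =  4 → E
  shifts repeat with period 8: EEDTGNGJ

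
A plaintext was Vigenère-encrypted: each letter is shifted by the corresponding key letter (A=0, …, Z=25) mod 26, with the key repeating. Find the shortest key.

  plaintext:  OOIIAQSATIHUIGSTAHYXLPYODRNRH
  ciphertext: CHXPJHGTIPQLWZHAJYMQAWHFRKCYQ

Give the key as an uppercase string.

OTPHJR

  i= 0: C-O = 14 → O
  i= 1: H-O = 19 → T
  i= 2: X-I = 15 → P
  i= 3: P-I =  7 → H
  i= 4: J-A =  9 → J
  i= 5: H-Q = 17 → R
  i= 6: G-S = 14 → O
  i= 7: T-A = 19 → T
  i= 8: I-T = 15 → P
  i= 9: P-I =  7 → H
  i=10: Q-H =  9 → J
  i=11: L-U = 17 → R
  i=12: W-I = 14 → O
  i=13: Z-G = 19 → T
  i=14: H-S = 15 → P
  i=15: A-T =  7 → H
  i=16: J-A =  9 → J
  i=17: Y-H = 17 → R
  i=18: M-Y = 14 → O
  i=19: Q-X = 19 → T
  i=20: A-L = 15 → P
  i=21: W-P =  7 → H
  i=22: H-Y =  9 → J
  i=23: F-O = 17 → R
  i=24: R-D = 14 → O
  i=25: K-R = 19 → T
  i=26: C-N = 15 → P
  i=27: Y-R =  7 → H
  i=28: Q-H =  9 → J
  shifts repeat with period 6: OTPHJR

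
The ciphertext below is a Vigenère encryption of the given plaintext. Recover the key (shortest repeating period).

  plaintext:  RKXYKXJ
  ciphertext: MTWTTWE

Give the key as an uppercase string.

  i= 0: M-R = 21 → V
  i= 1: T-K =  9 → J
  i= 2: W-X = 25 → Z
  i= 3: T-Y = 21 → V
  i= 4: T-K =  9 → J
  i= 5: W-X = 25 → Z
  i= 6: E-J = 21 → V
  shifts repeat with period 3: VJZ

VJZ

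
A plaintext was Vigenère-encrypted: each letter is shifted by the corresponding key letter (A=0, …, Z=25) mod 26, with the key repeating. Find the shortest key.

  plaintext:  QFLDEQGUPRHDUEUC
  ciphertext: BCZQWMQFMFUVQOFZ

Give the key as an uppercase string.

LXONSWK

  i= 0: B-Q = 11 → L
  i= 1: C-F = 23 → X
  i= 2: Z-L = 14 → O
  i= 3: Q-D = 13 → N
  i= 4: W-E = 18 → S
  i= 5: M-Q = 22 → W
  i= 6: Q-G = 10 → K
  i= 7: F-U = 11 → L
  i= 8: M-P = 23 → X
  i= 9: F-R = 14 → O
  i=10: U-H = 13 → N
  i=11: V-D = 18 → S
  i=12: Q-U = 22 → W
  i=13: O-E = 10 → K
  i=14: F-U = 11 → L
  i=15: Z-C = 23 → X
  shifts repeat with period 7: LXONSWK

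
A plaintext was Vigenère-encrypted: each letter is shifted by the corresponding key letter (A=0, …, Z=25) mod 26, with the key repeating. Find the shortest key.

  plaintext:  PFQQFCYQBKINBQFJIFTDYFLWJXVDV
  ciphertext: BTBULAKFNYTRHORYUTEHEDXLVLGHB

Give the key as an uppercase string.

MOLEGYMP

  i= 0: B-P = 12 → M
  i= 1: T-F = 14 → O
  i= 2: B-Q = 11 → L
  i= 3: U-Q =  4 → E
  i= 4: L-F =  6 → G
  i= 5: A-C = 24 → Y
  i= 6: K-Y = 12 → M
  i= 7: F-Q = 15 → P
  i= 8: N-B = 12 → M
  i= 9: Y-K = 14 → O
  i=10: T-I = 11 → L
  i=11: R-N =  4 → E
  i=12: H-B =  6 → G
  i=13: O-Q = 24 → Y
  i=14: R-F = 12 → M
  i=15: Y-J = 15 → P
  i=16: U-I = 12 → M
  i=17: T-F = 14 → O
  i=18: E-T = 11 → L
  i=19: H-D =  4 → E
  i=20: E-Y =  6 → G
  i=21: D-F = 24 → Y
  i=22: X-L = 12 → M
  i=23: L-W = 15 → P
  i=24: V-J = 12 → M
  i=25: L-X = 14 → O
  i=26: G-V = 11 → L
  i=27: H-D =  4 → E
  i=28: B-V =  6 → G
  shifts repeat with period 8: MOLEGYMP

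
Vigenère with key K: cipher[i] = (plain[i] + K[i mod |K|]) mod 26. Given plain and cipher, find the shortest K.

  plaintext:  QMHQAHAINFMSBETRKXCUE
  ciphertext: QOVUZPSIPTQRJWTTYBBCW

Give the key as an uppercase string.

  i= 0: Q-Q =  0 → A
  i= 1: O-M =  2 → C
  i= 2: V-H = 14 → O
  i= 3: U-Q =  4 → E
  i= 4: Z-A = 25 → Z
  i= 5: P-H =  8 → I
  i= 6: S-A = 18 → S
  i= 7: I-I =  0 → A
  i= 8: P-N =  2 → C
  i= 9: T-F = 14 → O
  i=10: Q-M =  4 → E
  i=11: R-S = 25 → Z
  i=12: J-B =  8 → I
  i=13: W-E = 18 → S
  i=14: T-T =  0 → A
  i=15: T-R =  2 → C
  i=16: Y-K = 14 → O
  i=17: B-X =  4 → E
  i=18: B-C = 25 → Z
  i=19: C-U =  8 → I
  i=20: W-E = 18 → S
  shifts repeat with period 7: ACOEZIS

ACOEZIS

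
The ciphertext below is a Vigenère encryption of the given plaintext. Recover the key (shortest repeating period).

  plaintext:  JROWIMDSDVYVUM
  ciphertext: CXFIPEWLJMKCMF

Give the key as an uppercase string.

  i= 0: C-J = 19 → T
  i= 1: X-R =  6 → G
  i= 2: F-O = 17 → R
  i= 3: I-W = 12 → M
  i= 4: P-I =  7 → H
  i= 5: E-M = 18 → S
  i= 6: W-D = 19 → T
  i= 7: L-S = 19 → T
  i= 8: J-D =  6 → G
  i= 9: M-V = 17 → R
  i=10: K-Y = 12 → M
  i=11: C-V =  7 → H
  i=12: M-U = 18 → S
  i=13: F-M = 19 → T
  shifts repeat with period 7: TGRMHST

TGRMHST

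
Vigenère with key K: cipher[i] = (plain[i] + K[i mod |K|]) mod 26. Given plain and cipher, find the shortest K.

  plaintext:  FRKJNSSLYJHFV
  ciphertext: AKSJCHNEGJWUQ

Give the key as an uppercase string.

  i= 0: A-F = 21 → V
  i= 1: K-R = 19 → T
  i= 2: S-K =  8 → I
  i= 3: J-J =  0 → A
  i= 4: C-N = 15 → P
  i= 5: H-S = 15 → P
  i= 6: N-S = 21 → V
  i= 7: E-L = 19 → T
  i= 8: G-Y =  8 → I
  i= 9: J-J =  0 → A
  i=10: W-H = 15 → P
  i=11: U-F = 15 → P
  i=12: Q-V = 21 → V
  shifts repeat with period 6: VTIAPP

VTIAPP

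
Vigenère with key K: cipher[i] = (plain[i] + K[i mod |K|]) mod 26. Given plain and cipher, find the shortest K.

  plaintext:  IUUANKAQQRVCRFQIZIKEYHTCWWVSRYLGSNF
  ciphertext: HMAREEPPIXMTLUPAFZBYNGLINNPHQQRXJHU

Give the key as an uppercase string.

  i= 0: H-I = 25 → Z
  i= 1: M-U = 18 → S
  i= 2: A-U =  6 → G
  i= 3: R-A = 17 → R
  i= 4: E-N = 17 → R
  i= 5: E-K = 20 → U
  i= 6: P-A = 15 → P
  i= 7: P-Q = 25 → Z
  i= 8: I-Q = 18 → S
  i= 9: X-R =  6 → G
  i=10: M-V = 17 → R
  i=11: T-C = 17 → R
  i=12: L-R = 20 → U
  i=13: U-F = 15 → P
  i=14: P-Q = 25 → Z
  i=15: A-I = 18 → S
  i=16: F-Z =  6 → G
  i=17: Z-I = 17 → R
  i=18: B-K = 17 → R
  i=19: Y-E = 20 → U
  i=20: N-Y = 15 → P
  i=21: G-H = 25 → Z
  i=22: L-T = 18 → S
  i=23: I-C =  6 → G
  i=24: N-W = 17 → R
  i=25: N-W = 17 → R
  i=26: P-V = 20 → U
  i=27: H-S = 15 → P
  i=28: Q-R = 25 → Z
  i=29: Q-Y = 18 → S
  i=30: R-L =  6 → G
  i=31: X-G = 17 → R
  i=32: J-S = 17 → R
  i=33: H-N = 20 → U
  i=34: U-F = 15 → P
  shifts repeat with period 7: ZSGRRUP

ZSGRRUP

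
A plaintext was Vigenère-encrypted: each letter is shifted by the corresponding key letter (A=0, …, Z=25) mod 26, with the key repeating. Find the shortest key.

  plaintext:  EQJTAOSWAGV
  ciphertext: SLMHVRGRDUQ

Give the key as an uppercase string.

  i= 0: S-E = 14 → O
  i= 1: L-Q = 21 → V
  i= 2: M-J =  3 → D
  i= 3: H-T = 14 → O
  i= 4: V-A = 21 → V
  i= 5: R-O =  3 → D
  i= 6: G-S = 14 → O
  i= 7: R-W = 21 → V
  i= 8: D-A =  3 → D
  i= 9: U-G = 14 → O
  i=10: Q-V = 21 → V
  shifts repeat with period 3: OVD

OVD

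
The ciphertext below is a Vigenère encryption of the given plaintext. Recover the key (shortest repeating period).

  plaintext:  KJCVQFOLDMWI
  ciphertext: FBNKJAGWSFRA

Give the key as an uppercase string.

VSLPT

  i= 0: F-K = 21 → V
  i= 1: B-J = 18 → S
  i= 2: N-C = 11 → L
  i= 3: K-V = 15 → P
  i= 4: J-Q = 19 → T
  i= 5: A-F = 21 → V
  i= 6: G-O = 18 → S
  i= 7: W-L = 11 → L
  i= 8: S-D = 15 → P
  i= 9: F-M = 19 → T
  i=10: R-W = 21 → V
  i=11: A-I = 18 → S
  shifts repeat with period 5: VSLPT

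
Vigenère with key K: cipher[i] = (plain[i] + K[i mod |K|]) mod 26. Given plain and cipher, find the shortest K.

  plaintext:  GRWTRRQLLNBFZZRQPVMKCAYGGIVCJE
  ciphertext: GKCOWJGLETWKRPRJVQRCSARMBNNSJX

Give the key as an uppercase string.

ATGVFSQ

  i= 0: G-G =  0 → A
  i= 1: K-R = 19 → T
  i= 2: C-W =  6 → G
  i= 3: O-T = 21 → V
  i= 4: W-R =  5 → F
  i= 5: J-R = 18 → S
  i= 6: G-Q = 16 → Q
  i= 7: L-L =  0 → A
  i= 8: E-L = 19 → T
  i= 9: T-N =  6 → G
  i=10: W-B = 21 → V
  i=11: K-F =  5 → F
  i=12: R-Z = 18 → S
  i=13: P-Z = 16 → Q
  i=14: R-R =  0 → A
  i=15: J-Q = 19 → T
  i=16: V-P =  6 → G
  i=17: Q-V = 21 → V
  i=18: R-M =  5 → F
  i=19: C-K = 18 → S
  i=20: S-C = 16 → Q
  i=21: A-A =  0 → A
  i=22: R-Y = 19 → T
  i=23: M-G =  6 → G
  i=24: B-G = 21 → V
  i=25: N-I =  5 → F
  i=26: N-V = 18 → S
  i=27: S-C = 16 → Q
  i=28: J-J =  0 → A
  i=29: X-E = 19 → T
  shifts repeat with period 7: ATGVFSQ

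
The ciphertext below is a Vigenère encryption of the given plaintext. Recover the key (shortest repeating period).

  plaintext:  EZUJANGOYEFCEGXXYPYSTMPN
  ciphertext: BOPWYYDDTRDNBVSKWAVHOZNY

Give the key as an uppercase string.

XPVNYL

  i= 0: B-E = 23 → X
  i= 1: O-Z = 15 → P
  i= 2: P-U = 21 → V
  i= 3: W-J = 13 → N
  i= 4: Y-A = 24 → Y
  i= 5: Y-N = 11 → L
  i= 6: D-G = 23 → X
  i= 7: D-O = 15 → P
  i= 8: T-Y = 21 → V
  i= 9: R-E = 13 → N
  i=10: D-F = 24 → Y
  i=11: N-C = 11 → L
  i=12: B-E = 23 → X
  i=13: V-G = 15 → P
  i=14: S-X = 21 → V
  i=15: K-X = 13 → N
  i=16: W-Y = 24 → Y
  i=17: A-P = 11 → L
  i=18: V-Y = 23 → X
  i=19: H-S = 15 → P
  i=20: O-T = 21 → V
  i=21: Z-M = 13 → N
  i=22: N-P = 24 → Y
  i=23: Y-N = 11 → L
  shifts repeat with period 6: XPVNYL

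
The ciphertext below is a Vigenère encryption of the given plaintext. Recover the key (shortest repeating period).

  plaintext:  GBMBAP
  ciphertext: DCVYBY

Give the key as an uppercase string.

  i= 0: D-G = 23 → X
  i= 1: C-B =  1 → B
  i= 2: V-M =  9 → J
  i= 3: Y-B = 23 → X
  i= 4: B-A =  1 → B
  i= 5: Y-P =  9 → J
  shifts repeat with period 3: XBJ

XBJ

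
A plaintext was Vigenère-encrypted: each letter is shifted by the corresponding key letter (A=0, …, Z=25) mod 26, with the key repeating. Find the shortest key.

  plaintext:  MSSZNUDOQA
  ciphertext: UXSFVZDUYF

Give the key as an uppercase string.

  i= 0: U-M =  8 → I
  i= 1: X-S =  5 → F
  i= 2: S-S =  0 → A
  i= 3: F-Z =  6 → G
  i= 4: V-N =  8 → I
  i= 5: Z-U =  5 → F
  i= 6: D-D =  0 → A
  i= 7: U-O =  6 → G
  i= 8: Y-Q =  8 → I
  i= 9: F-A =  5 → F
  shifts repeat with period 4: IFAG

IFAG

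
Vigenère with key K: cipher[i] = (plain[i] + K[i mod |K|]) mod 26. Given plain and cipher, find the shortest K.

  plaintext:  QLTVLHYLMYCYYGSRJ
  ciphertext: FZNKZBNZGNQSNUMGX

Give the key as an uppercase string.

POU

  i= 0: F-Q = 15 → P
  i= 1: Z-L = 14 → O
  i= 2: N-T = 20 → U
  i= 3: K-V = 15 → P
  i= 4: Z-L = 14 → O
  i= 5: B-H = 20 → U
  i= 6: N-Y = 15 → P
  i= 7: Z-L = 14 → O
  i= 8: G-M = 20 → U
  i= 9: N-Y = 15 → P
  i=10: Q-C = 14 → O
  i=11: S-Y = 20 → U
  i=12: N-Y = 15 → P
  i=13: U-G = 14 → O
  i=14: M-S = 20 → U
  i=15: G-R = 15 → P
  i=16: X-J = 14 → O
  shifts repeat with period 3: POU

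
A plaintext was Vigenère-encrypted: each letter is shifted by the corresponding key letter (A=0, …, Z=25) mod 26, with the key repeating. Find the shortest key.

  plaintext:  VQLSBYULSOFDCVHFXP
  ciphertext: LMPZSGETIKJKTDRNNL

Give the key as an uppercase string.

  i= 0: L-V = 16 → Q
  i= 1: M-Q = 22 → W
  i= 2: P-L =  4 → E
  i= 3: Z-S =  7 → H
  i= 4: S-B = 17 → R
  i= 5: G-Y =  8 → I
  i= 6: E-U = 10 → K
  i= 7: T-L =  8 → I
  i= 8: I-S = 16 → Q
  i= 9: K-O = 22 → W
  i=10: J-F =  4 → E
  i=11: K-D =  7 → H
  i=12: T-C = 17 → R
  i=13: D-V =  8 → I
  i=14: R-H = 10 → K
  i=15: N-F =  8 → I
  i=16: N-X = 16 → Q
  i=17: L-P = 22 → W
  shifts repeat with period 8: QWEHRIKI

QWEHRIKI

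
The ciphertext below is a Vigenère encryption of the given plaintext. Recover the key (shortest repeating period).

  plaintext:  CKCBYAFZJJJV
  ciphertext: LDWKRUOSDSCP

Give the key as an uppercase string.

  i= 0: L-C =  9 → J
  i= 1: D-K = 19 → T
  i= 2: W-C = 20 → U
  i= 3: K-B =  9 → J
  i= 4: R-Y = 19 → T
  i= 5: U-A = 20 → U
  i= 6: O-F =  9 → J
  i= 7: S-Z = 19 → T
  i= 8: D-J = 20 → U
  i= 9: S-J =  9 → J
  i=10: C-J = 19 → T
  i=11: P-V = 20 → U
  shifts repeat with period 3: JTU

JTU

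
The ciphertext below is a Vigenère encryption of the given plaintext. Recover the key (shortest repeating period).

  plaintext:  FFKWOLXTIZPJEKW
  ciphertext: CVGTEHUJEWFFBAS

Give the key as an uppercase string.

XQW

  i= 0: C-F = 23 → X
  i= 1: V-F = 16 → Q
  i= 2: G-K = 22 → W
  i= 3: T-W = 23 → X
  i= 4: E-O = 16 → Q
  i= 5: H-L = 22 → W
  i= 6: U-X = 23 → X
  i= 7: J-T = 16 → Q
  i= 8: E-I = 22 → W
  i= 9: W-Z = 23 → X
  i=10: F-P = 16 → Q
  i=11: F-J = 22 → W
  i=12: B-E = 23 → X
  i=13: A-K = 16 → Q
  i=14: S-W = 22 → W
  shifts repeat with period 3: XQW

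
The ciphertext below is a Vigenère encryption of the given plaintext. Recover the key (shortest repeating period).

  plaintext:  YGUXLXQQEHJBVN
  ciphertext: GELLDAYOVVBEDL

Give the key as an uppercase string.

IYROSD

  i= 0: G-Y =  8 → I
  i= 1: E-G = 24 → Y
  i= 2: L-U = 17 → R
  i= 3: L-X = 14 → O
  i= 4: D-L = 18 → S
  i= 5: A-X =  3 → D
  i= 6: Y-Q =  8 → I
  i= 7: O-Q = 24 → Y
  i= 8: V-E = 17 → R
  i= 9: V-H = 14 → O
  i=10: B-J = 18 → S
  i=11: E-B =  3 → D
  i=12: D-V =  8 → I
  i=13: L-N = 24 → Y
  shifts repeat with period 6: IYROSD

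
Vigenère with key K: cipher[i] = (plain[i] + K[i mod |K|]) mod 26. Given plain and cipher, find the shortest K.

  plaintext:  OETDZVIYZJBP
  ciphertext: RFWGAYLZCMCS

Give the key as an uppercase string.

  i= 0: R-O =  3 → D
  i= 1: F-E =  1 → B
  i= 2: W-T =  3 → D
  i= 3: G-D =  3 → D
  i= 4: A-Z =  1 → B
  i= 5: Y-V =  3 → D
  i= 6: L-I =  3 → D
  i= 7: Z-Y =  1 → B
  i= 8: C-Z =  3 → D
  i= 9: M-J =  3 → D
  i=10: C-B =  1 → B
  i=11: S-P =  3 → D
  shifts repeat with period 3: DBD

DBD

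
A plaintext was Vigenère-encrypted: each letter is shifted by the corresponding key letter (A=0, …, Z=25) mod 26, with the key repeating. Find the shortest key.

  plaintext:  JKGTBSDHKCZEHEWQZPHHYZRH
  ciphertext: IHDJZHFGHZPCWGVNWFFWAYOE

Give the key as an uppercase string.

  i= 0: I-J = 25 → Z
  i= 1: H-K = 23 → X
  i= 2: D-G = 23 → X
  i= 3: J-T = 16 → Q
  i= 4: Z-B = 24 → Y
  i= 5: H-S = 15 → P
  i= 6: F-D =  2 → C
  i= 7: G-H = 25 → Z
  i= 8: H-K = 23 → X
  i= 9: Z-C = 23 → X
  i=10: P-Z = 16 → Q
  i=11: C-E = 24 → Y
  i=12: W-H = 15 → P
  i=13: G-E =  2 → C
  i=14: V-W = 25 → Z
  i=15: N-Q = 23 → X
  i=16: W-Z = 23 → X
  i=17: F-P = 16 → Q
  i=18: F-H = 24 → Y
  i=19: W-H = 15 → P
  i=20: A-Y =  2 → C
  i=21: Y-Z = 25 → Z
  i=22: O-R = 23 → X
  i=23: E-H = 23 → X
  shifts repeat with period 7: ZXXQYPC

ZXXQYPC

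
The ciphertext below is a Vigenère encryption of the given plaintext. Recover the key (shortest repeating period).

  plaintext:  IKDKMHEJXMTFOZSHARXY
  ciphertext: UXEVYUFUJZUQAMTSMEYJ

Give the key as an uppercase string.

  i= 0: U-I = 12 → M
  i= 1: X-K = 13 → N
  i= 2: E-D =  1 → B
  i= 3: V-K = 11 → L
  i= 4: Y-M = 12 → M
  i= 5: U-H = 13 → N
  i= 6: F-E =  1 → B
  i= 7: U-J = 11 → L
  i= 8: J-X = 12 → M
  i= 9: Z-M = 13 → N
  i=10: U-T =  1 → B
  i=11: Q-F = 11 → L
  i=12: A-O = 12 → M
  i=13: M-Z = 13 → N
  i=14: T-S =  1 → B
  i=15: S-H = 11 → L
  i=16: M-A = 12 → M
  i=17: E-R = 13 → N
  i=18: Y-X =  1 → B
  i=19: J-Y = 11 → L
  shifts repeat with period 4: MNBL

MNBL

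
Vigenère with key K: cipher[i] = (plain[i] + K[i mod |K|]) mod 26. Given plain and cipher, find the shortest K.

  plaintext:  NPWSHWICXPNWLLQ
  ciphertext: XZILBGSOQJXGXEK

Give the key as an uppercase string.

  i= 0: X-N = 10 → K
  i= 1: Z-P = 10 → K
  i= 2: I-W = 12 → M
  i= 3: L-S = 19 → T
  i= 4: B-H = 20 → U
  i= 5: G-W = 10 → K
  i= 6: S-I = 10 → K
  i= 7: O-C = 12 → M
  i= 8: Q-X = 19 → T
  i= 9: J-P = 20 → U
  i=10: X-N = 10 → K
  i=11: G-W = 10 → K
  i=12: X-L = 12 → M
  i=13: E-L = 19 → T
  i=14: K-Q = 20 → U
  shifts repeat with period 5: KKMTU

KKMTU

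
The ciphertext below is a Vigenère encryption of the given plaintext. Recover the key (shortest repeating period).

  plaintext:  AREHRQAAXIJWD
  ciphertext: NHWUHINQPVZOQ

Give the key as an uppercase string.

  i= 0: N-A = 13 → N
  i= 1: H-R = 16 → Q
  i= 2: W-E = 18 → S
  i= 3: U-H = 13 → N
  i= 4: H-R = 16 → Q
  i= 5: I-Q = 18 → S
  i= 6: N-A = 13 → N
  i= 7: Q-A = 16 → Q
  i= 8: P-X = 18 → S
  i= 9: V-I = 13 → N
  i=10: Z-J = 16 → Q
  i=11: O-W = 18 → S
  i=12: Q-D = 13 → N
  shifts repeat with period 3: NQS

NQS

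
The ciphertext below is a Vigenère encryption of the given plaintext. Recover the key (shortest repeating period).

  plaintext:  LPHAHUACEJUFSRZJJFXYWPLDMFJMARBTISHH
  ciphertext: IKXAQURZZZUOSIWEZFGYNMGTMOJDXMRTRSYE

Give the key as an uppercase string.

  i= 0: I-L = 23 → X
  i= 1: K-P = 21 → V
  i= 2: X-H = 16 → Q
  i= 3: A-A =  0 → A
  i= 4: Q-H =  9 → J
  i= 5: U-U =  0 → A
  i= 6: R-A = 17 → R
  i= 7: Z-C = 23 → X
  i= 8: Z-E = 21 → V
  i= 9: Z-J = 16 → Q
  i=10: U-U =  0 → A
  i=11: O-F =  9 → J
  i=12: S-S =  0 → A
  i=13: I-R = 17 → R
  i=14: W-Z = 23 → X
  i=15: E-J = 21 → V
  i=16: Z-J = 16 → Q
  i=17: F-F =  0 → A
  i=18: G-X =  9 → J
  i=19: Y-Y =  0 → A
  i=20: N-W = 17 → R
  i=21: M-P = 23 → X
  i=22: G-L = 21 → V
  i=23: T-D = 16 → Q
  i=24: M-M =  0 → A
  i=25: O-F =  9 → J
  i=26: J-J =  0 → A
  i=27: D-M = 17 → R
  i=28: X-A = 23 → X
  i=29: M-R = 21 → V
  i=30: R-B = 16 → Q
  i=31: T-T =  0 → A
  i=32: R-I =  9 → J
  i=33: S-S =  0 → A
  i=34: Y-H = 17 → R
  i=35: E-H = 23 → X
  shifts repeat with period 7: XVQAJAR

XVQAJAR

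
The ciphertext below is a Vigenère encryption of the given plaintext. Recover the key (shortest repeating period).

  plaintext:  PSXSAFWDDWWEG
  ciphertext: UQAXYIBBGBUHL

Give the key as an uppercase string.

  i= 0: U-P =  5 → F
  i= 1: Q-S = 24 → Y
  i= 2: A-X =  3 → D
  i= 3: X-S =  5 → F
  i= 4: Y-A = 24 → Y
  i= 5: I-F =  3 → D
  i= 6: B-W =  5 → F
  i= 7: B-D = 24 → Y
  i= 8: G-D =  3 → D
  i= 9: B-W =  5 → F
  i=10: U-W = 24 → Y
  i=11: H-E =  3 → D
  i=12: L-G =  5 → F
  shifts repeat with period 3: FYD

FYD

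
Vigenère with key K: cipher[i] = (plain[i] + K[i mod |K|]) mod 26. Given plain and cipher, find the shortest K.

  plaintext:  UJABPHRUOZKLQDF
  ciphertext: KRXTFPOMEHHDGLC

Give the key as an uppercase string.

QIXS

  i= 0: K-U = 16 → Q
  i= 1: R-J =  8 → I
  i= 2: X-A = 23 → X
  i= 3: T-B = 18 → S
  i= 4: F-P = 16 → Q
  i= 5: P-H =  8 → I
  i= 6: O-R = 23 → X
  i= 7: M-U = 18 → S
  i= 8: E-O = 16 → Q
  i= 9: H-Z =  8 → I
  i=10: H-K = 23 → X
  i=11: D-L = 18 → S
  i=12: G-Q = 16 → Q
  i=13: L-D =  8 → I
  i=14: C-F = 23 → X
  shifts repeat with period 4: QIXS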